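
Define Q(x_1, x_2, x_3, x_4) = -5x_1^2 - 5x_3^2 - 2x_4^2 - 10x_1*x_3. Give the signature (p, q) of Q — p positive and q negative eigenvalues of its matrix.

The symmetric matrix is A = [[-5, 0, -5, 0], [0, 0, 0, 0], [-5, 0, -5, 0], [0, 0, 0, -2]].
Applying the same elementary operations to the rows and columns of A produces a congruent diagonal matrix with entries -5, 0, 0, -2.
So there are 2 negative, 2 zero pivots.

(0, 2)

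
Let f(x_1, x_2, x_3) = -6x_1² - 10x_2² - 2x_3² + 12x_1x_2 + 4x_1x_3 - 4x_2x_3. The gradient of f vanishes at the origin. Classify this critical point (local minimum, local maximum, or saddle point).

local maximum

The Hessian at the origin is H = [[-12, 12, 4], [12, -20, -4], [4, -4, -4]].
Applying the same elementary operations to the rows and columns of H produces a congruent diagonal matrix with entries -12, -8, -8/3.
Counting signs: 3 negative.
H is negative definite, so the origin is a strict local maximum.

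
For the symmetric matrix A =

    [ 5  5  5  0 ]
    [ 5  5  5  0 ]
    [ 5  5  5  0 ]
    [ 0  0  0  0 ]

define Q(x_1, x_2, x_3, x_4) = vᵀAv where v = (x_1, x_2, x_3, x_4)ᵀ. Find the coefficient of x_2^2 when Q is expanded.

5

The coefficient of x_2^2 is the diagonal entry A[2,2] = 5.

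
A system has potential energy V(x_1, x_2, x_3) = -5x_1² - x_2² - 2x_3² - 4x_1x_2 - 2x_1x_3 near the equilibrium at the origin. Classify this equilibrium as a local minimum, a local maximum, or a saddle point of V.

local maximum

The Hessian at the origin is H = [[-10, -4, -2], [-4, -2, 0], [-2, 0, -4]].
Applying the same elementary operations to the rows and columns of H produces a congruent diagonal matrix with entries -10, -2/5, -2.
That gives 3 negative pivots.
H is negative definite, so the origin is a strict local maximum.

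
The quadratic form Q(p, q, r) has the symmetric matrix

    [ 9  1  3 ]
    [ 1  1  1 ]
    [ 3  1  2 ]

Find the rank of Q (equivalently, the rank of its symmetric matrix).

3

An LDLᵀ factorisation of A has diagonal entries 9, 8/9, 1/2.
Counting signs: 3 positive.
The rank is the number of nonzero pivots: 3.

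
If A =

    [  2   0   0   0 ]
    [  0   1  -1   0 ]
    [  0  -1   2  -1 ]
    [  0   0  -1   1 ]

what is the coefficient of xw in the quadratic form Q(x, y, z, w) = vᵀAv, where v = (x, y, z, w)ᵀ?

The coefficient of xw is A[1,4] + A[4,1] = 2·0 = 0.

0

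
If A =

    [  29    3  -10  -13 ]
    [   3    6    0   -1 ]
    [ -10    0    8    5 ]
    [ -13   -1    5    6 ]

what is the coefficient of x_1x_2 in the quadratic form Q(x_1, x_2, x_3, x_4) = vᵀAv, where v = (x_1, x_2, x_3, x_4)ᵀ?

The coefficient of x_1x_2 is A[1,2] + A[2,1] = 2·3 = 6.

6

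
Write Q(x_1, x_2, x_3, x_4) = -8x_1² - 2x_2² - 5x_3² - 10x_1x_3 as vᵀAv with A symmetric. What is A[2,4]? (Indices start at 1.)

0

The coefficient of x_2·x_4 in Q is 0. For a symmetric A this equals A[2,4] + A[4,2] = 2·A[2,4].
So A[2,4] = 0/2 = 0.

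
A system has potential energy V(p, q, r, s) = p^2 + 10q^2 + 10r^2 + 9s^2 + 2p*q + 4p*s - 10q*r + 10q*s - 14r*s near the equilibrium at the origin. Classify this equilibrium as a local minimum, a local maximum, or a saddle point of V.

The Hessian at the origin is H = [[2, 2, 0, 4], [2, 20, -10, 10], [0, -10, 20, -14], [4, 10, -14, 18]].
Congruent diagonalization of H (simultaneous row and column reduction) yields pivots 2, 18, 130/9, 8/65.
So there are 4 positive pivots.
H is positive definite, so the origin is a strict local minimum.

local minimum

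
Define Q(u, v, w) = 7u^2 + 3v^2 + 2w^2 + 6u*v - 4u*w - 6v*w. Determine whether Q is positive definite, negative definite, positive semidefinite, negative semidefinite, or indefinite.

indefinite

Write A = [[7, 3, -2], [3, 3, -3], [-2, -3, 2]].
Row-reducing A symmetrically gives the diagonal entries 7, 12/7, -5/4.
That gives 2 positive, 1 negative pivots.
Hence Q is indefinite.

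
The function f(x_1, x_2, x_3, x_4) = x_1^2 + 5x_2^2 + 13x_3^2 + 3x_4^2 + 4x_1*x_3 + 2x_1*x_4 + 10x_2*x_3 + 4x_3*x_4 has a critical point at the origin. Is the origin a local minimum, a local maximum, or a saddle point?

local minimum

The Hessian at the origin is H = [[2, 0, 4, 2], [0, 10, 10, 0], [4, 10, 26, 4], [2, 0, 4, 6]].
Symmetric row and column elimination reduces H to a congruent diagonal form with pivots 2, 10, 8, 4.
So there are 4 positive pivots.
H is positive definite, so the origin is a strict local minimum.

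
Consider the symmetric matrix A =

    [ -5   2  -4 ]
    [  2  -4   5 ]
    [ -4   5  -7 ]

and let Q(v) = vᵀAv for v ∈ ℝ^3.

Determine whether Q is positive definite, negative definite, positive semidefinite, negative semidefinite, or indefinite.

negative definite

Leading principal minors: Δ_1 = -5, Δ_2 = 16, Δ_3 = -3.
The signs alternate starting with Δ_1 < 0, so by Sylvester's criterion Q is negative definite.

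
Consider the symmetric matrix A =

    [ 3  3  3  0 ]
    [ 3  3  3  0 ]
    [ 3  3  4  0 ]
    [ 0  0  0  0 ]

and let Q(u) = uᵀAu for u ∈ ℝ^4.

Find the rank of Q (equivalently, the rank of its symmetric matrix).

2

Row-reducing A symmetrically gives the diagonal entries 3, 0, 1, 0.
That gives 2 positive, 2 zero pivots.
The rank is the number of nonzero pivots: 2.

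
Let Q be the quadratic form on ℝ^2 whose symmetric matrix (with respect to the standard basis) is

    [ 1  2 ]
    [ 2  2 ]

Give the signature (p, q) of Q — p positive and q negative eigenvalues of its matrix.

(1, 1)

Applying the same elementary operations to the rows and columns of A produces a congruent diagonal matrix with entries 1, -2.
That gives 1 positive, 1 negative pivots.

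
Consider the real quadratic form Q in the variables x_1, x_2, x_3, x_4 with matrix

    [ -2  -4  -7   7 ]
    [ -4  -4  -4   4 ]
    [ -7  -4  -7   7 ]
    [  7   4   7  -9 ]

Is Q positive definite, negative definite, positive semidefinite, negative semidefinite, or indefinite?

Symmetric row and column elimination reduces A to a congruent diagonal form with pivots -2, 4, -15/2, -2.
That gives 1 positive, 3 negative pivots.
Hence Q is indefinite.

indefinite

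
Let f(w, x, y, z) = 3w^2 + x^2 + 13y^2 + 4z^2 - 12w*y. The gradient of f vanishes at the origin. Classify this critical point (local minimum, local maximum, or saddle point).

local minimum

The Hessian at the origin is H = [[6, 0, -12, 0], [0, 2, 0, 0], [-12, 0, 26, 0], [0, 0, 0, 8]].
Applying the same elementary operations to the rows and columns of H produces a congruent diagonal matrix with entries 6, 2, 2, 8.
That gives 4 positive pivots.
H is positive definite, so the origin is a strict local minimum.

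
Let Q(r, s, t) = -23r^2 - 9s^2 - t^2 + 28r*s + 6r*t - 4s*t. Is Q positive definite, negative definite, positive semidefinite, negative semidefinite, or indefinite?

The symmetric matrix of Q is A = [[-23, 14, 3], [14, -9, -2], [3, -2, -1]].
Leading principal minors: Δ_1 = -23, Δ_2 = 11, Δ_3 = -6.
The signs alternate starting with Δ_1 < 0, so by Sylvester's criterion Q is negative definite.

negative definite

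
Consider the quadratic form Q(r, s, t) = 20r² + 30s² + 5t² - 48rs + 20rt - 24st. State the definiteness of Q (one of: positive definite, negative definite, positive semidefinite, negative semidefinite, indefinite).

positive semidefinite

Write A = [[20, -24, 10], [-24, 30, -12], [10, -12, 5]].
Applying the same elementary operations to the rows and columns of A produces a congruent diagonal matrix with entries 20, 6/5, 0.
So there are 2 positive, 1 zero pivots.
Hence Q is positive semidefinite.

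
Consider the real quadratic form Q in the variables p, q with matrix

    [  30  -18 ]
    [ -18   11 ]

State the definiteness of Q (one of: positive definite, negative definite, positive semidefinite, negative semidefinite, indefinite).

positive definite

Congruent diagonalization of A (simultaneous row and column reduction) yields pivots 30, 1/5.
So there are 2 positive pivots.
Hence Q is positive definite.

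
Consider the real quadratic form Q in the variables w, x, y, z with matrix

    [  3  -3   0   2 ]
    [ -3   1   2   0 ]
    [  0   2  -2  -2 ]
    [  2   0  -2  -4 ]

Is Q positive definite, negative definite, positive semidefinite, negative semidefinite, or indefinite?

Row-reducing A symmetrically gives the diagonal entries 3, -2, 0, -10/3.
Counting signs: 1 positive, 2 negative, 1 zero.
Hence Q is indefinite.

indefinite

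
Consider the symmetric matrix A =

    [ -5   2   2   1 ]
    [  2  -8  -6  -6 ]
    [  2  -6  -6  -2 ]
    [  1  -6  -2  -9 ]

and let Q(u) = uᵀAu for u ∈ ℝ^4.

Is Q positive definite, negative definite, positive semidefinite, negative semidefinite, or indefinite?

negative definite

Symmetric row and column elimination reduces A to a congruent diagonal form with pivots -5, -36/5, -13/9, -4/13.
So there are 4 negative pivots.
Hence Q is negative definite.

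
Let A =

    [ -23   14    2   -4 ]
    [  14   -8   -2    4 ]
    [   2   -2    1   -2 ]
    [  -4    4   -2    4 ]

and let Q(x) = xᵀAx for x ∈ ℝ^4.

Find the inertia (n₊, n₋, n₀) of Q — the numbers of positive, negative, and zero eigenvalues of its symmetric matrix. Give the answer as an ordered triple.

Row-reducing A symmetrically gives the diagonal entries -23, 12/23, 0, 0.
Counting signs: 1 positive, 1 negative, 2 zero.

(1, 1, 2)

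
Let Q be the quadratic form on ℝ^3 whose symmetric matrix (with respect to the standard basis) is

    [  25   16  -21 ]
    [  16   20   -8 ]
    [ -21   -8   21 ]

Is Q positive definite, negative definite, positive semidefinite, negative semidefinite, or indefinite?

Applying the same elementary operations to the rows and columns of A produces a congruent diagonal matrix with entries 25, 244/25, 20/61.
So there are 3 positive pivots.
Hence Q is positive definite.

positive definite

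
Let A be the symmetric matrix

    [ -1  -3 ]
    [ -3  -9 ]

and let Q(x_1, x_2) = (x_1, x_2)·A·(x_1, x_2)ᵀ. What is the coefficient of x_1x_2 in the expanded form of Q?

-6

The coefficient of x_1x_2 is A[1,2] + A[2,1] = 2·(-3) = -6.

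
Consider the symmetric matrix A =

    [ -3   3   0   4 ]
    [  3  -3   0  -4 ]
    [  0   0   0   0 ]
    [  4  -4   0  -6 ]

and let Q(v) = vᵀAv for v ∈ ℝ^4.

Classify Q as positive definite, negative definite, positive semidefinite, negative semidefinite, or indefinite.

Row-reducing A symmetrically gives the diagonal entries -3, 0, 0, -2/3.
So there are 2 negative, 2 zero pivots.
Hence Q is negative semidefinite.

negative semidefinite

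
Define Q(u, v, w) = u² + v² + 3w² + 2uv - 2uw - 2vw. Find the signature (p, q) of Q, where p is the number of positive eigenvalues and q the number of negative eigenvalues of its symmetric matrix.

Write A = [[1, 1, -1], [1, 1, -1], [-1, -1, 3]].
Row-reducing A symmetrically gives the diagonal entries 1, 0, 2.
That gives 2 positive, 1 zero pivots.

(2, 0)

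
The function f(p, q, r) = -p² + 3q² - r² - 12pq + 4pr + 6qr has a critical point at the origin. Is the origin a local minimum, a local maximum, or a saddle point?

The Hessian at the origin is H = [[-2, -12, 4], [-12, 6, 6], [4, 6, -2]].
Congruent diagonalization of H (simultaneous row and column reduction) yields pivots -2, 78, 24/13.
That gives 2 positive, 1 negative pivots.
H is indefinite, so the origin is a saddle point.

saddle point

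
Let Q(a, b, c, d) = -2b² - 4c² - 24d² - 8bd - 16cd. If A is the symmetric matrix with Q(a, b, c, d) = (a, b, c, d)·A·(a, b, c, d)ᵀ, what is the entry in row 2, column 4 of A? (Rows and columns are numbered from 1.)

-4

The coefficient of b·d in Q is -8. For a symmetric A this equals A[2,4] + A[4,2] = 2·A[2,4].
So A[2,4] = -8/2 = -4.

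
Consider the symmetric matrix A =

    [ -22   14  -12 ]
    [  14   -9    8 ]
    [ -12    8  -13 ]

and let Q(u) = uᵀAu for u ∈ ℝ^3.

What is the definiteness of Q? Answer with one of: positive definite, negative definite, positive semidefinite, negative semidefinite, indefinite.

negative definite

Row-reducing A symmetrically gives the diagonal entries -22, -1/11, -5.
So there are 3 negative pivots.
Hence Q is negative definite.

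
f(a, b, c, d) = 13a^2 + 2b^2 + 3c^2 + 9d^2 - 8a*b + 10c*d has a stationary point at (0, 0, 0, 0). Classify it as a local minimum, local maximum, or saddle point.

The Hessian at the origin is H = [[26, -8, 0, 0], [-8, 4, 0, 0], [0, 0, 6, 10], [0, 0, 10, 18]].
Row-reducing H symmetrically gives the diagonal entries 26, 20/13, 6, 4/3.
Counting signs: 4 positive.
H is positive definite, so the origin is a strict local minimum.

local minimum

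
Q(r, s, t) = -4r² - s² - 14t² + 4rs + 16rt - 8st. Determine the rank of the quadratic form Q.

The symmetric matrix is A = [[-4, 2, 8], [2, -1, -4], [8, -4, -14]].
Applying the same elementary operations to the rows and columns of A produces a congruent diagonal matrix with entries -4, 0, 2.
Counting signs: 1 positive, 1 negative, 1 zero.
The rank is the number of nonzero pivots: 2.

2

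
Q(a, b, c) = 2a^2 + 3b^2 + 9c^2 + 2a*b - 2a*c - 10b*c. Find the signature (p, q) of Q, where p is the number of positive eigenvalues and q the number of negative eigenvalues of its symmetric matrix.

(3, 0)

Write A = [[2, 1, -1], [1, 3, -5], [-1, -5, 9]].
An LDLᵀ factorisation of A has diagonal entries 2, 5/2, 2/5.
Counting signs: 3 positive.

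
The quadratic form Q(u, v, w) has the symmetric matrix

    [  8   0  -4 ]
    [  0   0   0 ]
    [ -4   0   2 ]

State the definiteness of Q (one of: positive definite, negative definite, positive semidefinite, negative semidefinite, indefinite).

Row-reducing A symmetrically gives the diagonal entries 8, 0, 0.
That gives 1 positive, 2 zero pivots.
Hence Q is positive semidefinite.

positive semidefinite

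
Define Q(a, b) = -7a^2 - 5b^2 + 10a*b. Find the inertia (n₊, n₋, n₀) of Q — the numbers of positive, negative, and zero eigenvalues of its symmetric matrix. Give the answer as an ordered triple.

Write A = [[-7, 5], [5, -5]].
Symmetric row and column elimination reduces A to a congruent diagonal form with pivots -7, -10/7.
That gives 2 negative pivots.

(0, 2, 0)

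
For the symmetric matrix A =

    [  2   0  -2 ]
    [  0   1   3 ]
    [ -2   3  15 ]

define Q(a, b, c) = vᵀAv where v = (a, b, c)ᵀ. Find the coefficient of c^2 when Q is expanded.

15

The coefficient of c^2 is the diagonal entry A[3,3] = 15.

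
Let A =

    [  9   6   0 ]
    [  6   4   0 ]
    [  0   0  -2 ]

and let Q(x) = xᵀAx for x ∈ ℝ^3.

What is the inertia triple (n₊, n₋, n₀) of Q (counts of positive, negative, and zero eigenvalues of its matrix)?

Applying the same elementary operations to the rows and columns of A produces a congruent diagonal matrix with entries 9, 0, -2.
Counting signs: 1 positive, 1 negative, 1 zero.

(1, 1, 1)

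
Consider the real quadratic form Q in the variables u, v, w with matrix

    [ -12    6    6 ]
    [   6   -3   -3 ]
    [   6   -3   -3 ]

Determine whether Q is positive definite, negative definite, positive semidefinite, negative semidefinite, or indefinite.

Applying the same elementary operations to the rows and columns of A produces a congruent diagonal matrix with entries -12, 0, 0.
That gives 1 negative, 2 zero pivots.
Hence Q is negative semidefinite.

negative semidefinite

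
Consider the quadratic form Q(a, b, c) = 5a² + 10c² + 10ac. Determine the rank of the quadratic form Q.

Write A = [[5, 0, 5], [0, 0, 0], [5, 0, 10]].
Symmetric row and column elimination reduces A to a congruent diagonal form with pivots 5, 0, 5.
Counting signs: 2 positive, 1 zero.
The rank is the number of nonzero pivots: 2.

2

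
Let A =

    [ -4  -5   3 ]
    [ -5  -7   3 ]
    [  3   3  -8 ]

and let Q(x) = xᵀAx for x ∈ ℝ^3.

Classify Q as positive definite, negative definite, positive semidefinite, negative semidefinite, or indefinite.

negative definite

Leading principal minors: Δ_1 = -4, Δ_2 = 3, Δ_3 = -15.
The signs alternate starting with Δ_1 < 0, so by Sylvester's criterion Q is negative definite.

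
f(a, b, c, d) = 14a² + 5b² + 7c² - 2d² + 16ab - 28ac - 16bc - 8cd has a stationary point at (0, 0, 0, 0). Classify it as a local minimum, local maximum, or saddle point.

saddle point

The Hessian at the origin is H = [[28, 16, -28, 0], [16, 10, -16, 0], [-28, -16, 14, -8], [0, 0, -8, -4]].
Congruent diagonalization of H (simultaneous row and column reduction) yields pivots 28, 6/7, -14, 4/7.
Counting signs: 3 positive, 1 negative.
H is indefinite, so the origin is a saddle point.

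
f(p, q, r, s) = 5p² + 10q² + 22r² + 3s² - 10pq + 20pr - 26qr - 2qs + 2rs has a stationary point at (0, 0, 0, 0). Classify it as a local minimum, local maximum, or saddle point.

local minimum

The Hessian at the origin is H = [[10, -10, 20, 0], [-10, 20, -26, -2], [20, -26, 44, 2], [0, -2, 2, 6]].
Row-reducing H symmetrically gives the diagonal entries 10, 10, 2/5, 4.
Counting signs: 4 positive.
H is positive definite, so the origin is a strict local minimum.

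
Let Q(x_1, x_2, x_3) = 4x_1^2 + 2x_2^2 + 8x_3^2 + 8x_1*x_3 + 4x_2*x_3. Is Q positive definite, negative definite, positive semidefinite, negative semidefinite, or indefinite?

positive definite

The symmetric matrix of Q is A = [[4, 0, 4], [0, 2, 2], [4, 2, 8]].
Leading principal minors: Δ_1 = 4, Δ_2 = 8, Δ_3 = 16.
All leading principal minors are positive, so by Sylvester's criterion Q is positive definite.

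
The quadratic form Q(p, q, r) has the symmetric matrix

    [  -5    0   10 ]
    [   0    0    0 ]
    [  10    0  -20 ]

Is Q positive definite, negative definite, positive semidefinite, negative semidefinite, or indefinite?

Congruent diagonalization of A (simultaneous row and column reduction) yields pivots -5, 0, 0.
That gives 1 negative, 2 zero pivots.
Hence Q is negative semidefinite.

negative semidefinite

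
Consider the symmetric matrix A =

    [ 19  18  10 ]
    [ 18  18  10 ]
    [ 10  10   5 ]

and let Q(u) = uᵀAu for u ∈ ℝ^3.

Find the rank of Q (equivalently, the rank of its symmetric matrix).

Symmetric row and column elimination reduces A to a congruent diagonal form with pivots 19, 18/19, -5/9.
That gives 2 positive, 1 negative pivots.
The rank is the number of nonzero pivots: 3.

3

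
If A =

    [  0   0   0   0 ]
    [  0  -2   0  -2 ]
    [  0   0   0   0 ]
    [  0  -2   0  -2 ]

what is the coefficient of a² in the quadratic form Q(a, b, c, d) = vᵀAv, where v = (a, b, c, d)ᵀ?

The coefficient of a² is the diagonal entry A[1,1] = 0.

0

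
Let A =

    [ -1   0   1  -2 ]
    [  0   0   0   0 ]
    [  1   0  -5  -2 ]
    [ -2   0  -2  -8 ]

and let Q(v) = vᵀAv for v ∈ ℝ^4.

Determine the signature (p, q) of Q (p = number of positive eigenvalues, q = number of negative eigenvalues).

Row-reducing A symmetrically gives the diagonal entries -1, 0, -4, 0.
That gives 2 negative, 2 zero pivots.

(0, 2)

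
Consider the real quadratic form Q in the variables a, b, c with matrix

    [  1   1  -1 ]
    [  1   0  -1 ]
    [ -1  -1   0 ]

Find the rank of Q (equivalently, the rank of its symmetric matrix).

Row-reducing A symmetrically gives the diagonal entries 1, -1, -1.
That gives 1 positive, 2 negative pivots.
The rank is the number of nonzero pivots: 3.

3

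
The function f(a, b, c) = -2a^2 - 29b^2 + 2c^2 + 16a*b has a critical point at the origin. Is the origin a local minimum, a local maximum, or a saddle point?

The Hessian at the origin is H = [[-4, 16, 0], [16, -58, 0], [0, 0, 4]].
Applying the same elementary operations to the rows and columns of H produces a congruent diagonal matrix with entries -4, 6, 4.
So there are 2 positive, 1 negative pivots.
H is indefinite, so the origin is a saddle point.

saddle point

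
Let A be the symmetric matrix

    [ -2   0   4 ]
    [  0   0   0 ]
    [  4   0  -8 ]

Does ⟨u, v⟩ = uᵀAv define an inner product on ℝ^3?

Symmetric row and column elimination reduces A to a congruent diagonal form with pivots -2, 0, 0.
So there are 1 negative, 2 zero pivots.
Hence Q is negative semidefinite.
⟨·,·⟩ is an inner product exactly when A is positive definite.

no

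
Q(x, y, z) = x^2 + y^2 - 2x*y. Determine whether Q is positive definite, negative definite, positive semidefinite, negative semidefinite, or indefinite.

The symmetric matrix is A = [[1, -1, 0], [-1, 1, 0], [0, 0, 0]].
Congruent diagonalization of A (simultaneous row and column reduction) yields pivots 1, 0, 0.
So there are 1 positive, 2 zero pivots.
Hence Q is positive semidefinite.

positive semidefinite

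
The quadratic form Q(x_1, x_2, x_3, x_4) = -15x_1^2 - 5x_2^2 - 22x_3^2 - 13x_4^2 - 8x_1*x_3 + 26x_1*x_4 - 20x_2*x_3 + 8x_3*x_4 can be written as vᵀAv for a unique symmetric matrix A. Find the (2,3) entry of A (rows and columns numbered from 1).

-10

The coefficient of x_2·x_3 in Q is -20. For a symmetric A this equals A[2,3] + A[3,2] = 2·A[2,3].
So A[2,3] = -20/2 = -10.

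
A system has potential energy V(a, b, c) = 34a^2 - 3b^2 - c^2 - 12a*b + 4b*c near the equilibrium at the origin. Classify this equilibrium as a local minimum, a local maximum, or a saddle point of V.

saddle point

The Hessian at the origin is H = [[68, -12, 0], [-12, -6, 4], [0, 4, -2]].
An LDLᵀ factorisation of H has diagonal entries 68, -138/17, -2/69.
That gives 1 positive, 2 negative pivots.
H is indefinite, so the origin is a saddle point.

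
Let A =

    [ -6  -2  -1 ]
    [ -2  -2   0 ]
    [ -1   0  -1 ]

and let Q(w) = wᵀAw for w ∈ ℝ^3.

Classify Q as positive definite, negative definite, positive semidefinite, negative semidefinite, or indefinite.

Leading principal minors: Δ_1 = -6, Δ_2 = 8, Δ_3 = -6.
The signs alternate starting with Δ_1 < 0, so by Sylvester's criterion Q is negative definite.

negative definite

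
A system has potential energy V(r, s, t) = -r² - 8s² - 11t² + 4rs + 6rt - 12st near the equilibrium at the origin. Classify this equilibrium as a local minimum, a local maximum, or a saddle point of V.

local maximum

The Hessian at the origin is H = [[-2, 4, 6], [4, -16, -12], [6, -12, -22]].
Row-reducing H symmetrically gives the diagonal entries -2, -8, -4.
That gives 3 negative pivots.
H is negative definite, so the origin is a strict local maximum.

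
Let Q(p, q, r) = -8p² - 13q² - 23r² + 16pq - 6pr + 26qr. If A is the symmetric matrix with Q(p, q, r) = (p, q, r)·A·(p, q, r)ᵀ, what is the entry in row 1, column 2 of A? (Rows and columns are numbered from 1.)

The coefficient of p·q in Q is 16. For a symmetric A this equals A[1,2] + A[2,1] = 2·A[1,2].
So A[1,2] = 16/2 = 8.

8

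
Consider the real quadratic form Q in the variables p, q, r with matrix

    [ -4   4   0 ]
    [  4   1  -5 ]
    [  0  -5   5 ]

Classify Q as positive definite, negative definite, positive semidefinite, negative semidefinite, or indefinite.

Applying the same elementary operations to the rows and columns of A produces a congruent diagonal matrix with entries -4, 5, 0.
So there are 1 positive, 1 negative, 1 zero pivots.
Hence Q is indefinite.

indefinite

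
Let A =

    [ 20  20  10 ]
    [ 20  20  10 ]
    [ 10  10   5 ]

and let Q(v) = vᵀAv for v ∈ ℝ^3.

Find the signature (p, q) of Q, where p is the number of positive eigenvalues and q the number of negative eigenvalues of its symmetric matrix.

Symmetric row and column elimination reduces A to a congruent diagonal form with pivots 20, 0, 0.
That gives 1 positive, 2 zero pivots.

(1, 0)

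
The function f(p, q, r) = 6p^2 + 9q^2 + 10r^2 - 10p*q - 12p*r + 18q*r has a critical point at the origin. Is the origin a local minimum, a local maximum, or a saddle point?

local minimum

The Hessian at the origin is H = [[12, -10, -12], [-10, 18, 18], [-12, 18, 20]].
Congruent diagonalization of H (simultaneous row and column reduction) yields pivots 12, 29/3, 40/29.
So there are 3 positive pivots.
H is positive definite, so the origin is a strict local minimum.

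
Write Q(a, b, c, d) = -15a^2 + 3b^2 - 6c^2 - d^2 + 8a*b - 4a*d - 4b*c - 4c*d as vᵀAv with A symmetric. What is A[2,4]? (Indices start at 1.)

0

The coefficient of b·d in Q is 0. For a symmetric A this equals A[2,4] + A[4,2] = 2·A[2,4].
So A[2,4] = 0/2 = 0.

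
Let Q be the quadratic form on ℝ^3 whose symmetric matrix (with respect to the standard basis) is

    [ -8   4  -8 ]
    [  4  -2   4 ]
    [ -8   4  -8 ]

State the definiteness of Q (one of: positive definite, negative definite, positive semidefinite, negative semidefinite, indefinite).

negative semidefinite

Symmetric row and column elimination reduces A to a congruent diagonal form with pivots -8, 0, 0.
So there are 1 negative, 2 zero pivots.
Hence Q is negative semidefinite.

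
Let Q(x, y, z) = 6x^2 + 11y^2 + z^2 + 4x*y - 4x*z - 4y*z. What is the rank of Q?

3

Write A = [[6, 2, -2], [2, 11, -2], [-2, -2, 1]].
An LDLᵀ factorisation of A has diagonal entries 6, 31/3, 5/31.
Counting signs: 3 positive.
The rank is the number of nonzero pivots: 3.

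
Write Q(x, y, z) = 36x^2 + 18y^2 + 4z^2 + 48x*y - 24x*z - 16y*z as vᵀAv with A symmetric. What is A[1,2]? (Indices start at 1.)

24

The coefficient of x·y in Q is 48. For a symmetric A this equals A[1,2] + A[2,1] = 2·A[1,2].
So A[1,2] = 48/2 = 24.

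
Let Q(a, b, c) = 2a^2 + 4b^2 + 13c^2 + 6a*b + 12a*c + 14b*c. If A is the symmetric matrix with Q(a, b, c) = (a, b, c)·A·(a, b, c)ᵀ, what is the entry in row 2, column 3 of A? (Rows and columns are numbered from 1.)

The coefficient of b·c in Q is 14. For a symmetric A this equals A[2,3] + A[3,2] = 2·A[2,3].
So A[2,3] = 14/2 = 7.

7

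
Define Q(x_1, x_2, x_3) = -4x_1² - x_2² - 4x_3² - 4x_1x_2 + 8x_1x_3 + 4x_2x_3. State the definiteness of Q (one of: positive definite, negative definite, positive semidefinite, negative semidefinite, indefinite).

Write A = [[-4, -2, 4], [-2, -1, 2], [4, 2, -4]].
Applying the same elementary operations to the rows and columns of A produces a congruent diagonal matrix with entries -4, 0, 0.
So there are 1 negative, 2 zero pivots.
Hence Q is negative semidefinite.

negative semidefinite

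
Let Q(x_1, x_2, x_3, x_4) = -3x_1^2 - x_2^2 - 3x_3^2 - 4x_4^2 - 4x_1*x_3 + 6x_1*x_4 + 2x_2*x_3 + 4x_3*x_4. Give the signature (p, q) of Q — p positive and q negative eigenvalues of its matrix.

Write A = [[-3, 0, -2, 3], [0, -1, 1, 0], [-2, 1, -3, 2], [3, 0, 2, -4]].
Applying the same elementary operations to the rows and columns of A produces a congruent diagonal matrix with entries -3, -1, -2/3, -1.
So there are 4 negative pivots.

(0, 4)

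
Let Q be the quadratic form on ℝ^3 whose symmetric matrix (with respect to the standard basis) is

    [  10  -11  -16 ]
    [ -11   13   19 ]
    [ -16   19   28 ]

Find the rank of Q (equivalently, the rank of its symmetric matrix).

3

Row-reducing A symmetrically gives the diagonal entries 10, 9/10, 2/9.
So there are 3 positive pivots.
The rank is the number of nonzero pivots: 3.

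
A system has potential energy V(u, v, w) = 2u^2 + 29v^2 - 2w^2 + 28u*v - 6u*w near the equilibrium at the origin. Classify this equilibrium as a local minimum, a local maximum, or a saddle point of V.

saddle point

The Hessian at the origin is H = [[4, 28, -6], [28, 58, 0], [-6, 0, -4]].
Congruent diagonalization of H (simultaneous row and column reduction) yields pivots 4, -138, -5/23.
So there are 1 positive, 2 negative pivots.
H is indefinite, so the origin is a saddle point.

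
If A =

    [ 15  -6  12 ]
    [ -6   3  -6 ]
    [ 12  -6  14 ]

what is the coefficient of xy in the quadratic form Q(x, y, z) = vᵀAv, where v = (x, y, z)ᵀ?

-12

The coefficient of xy is A[1,2] + A[2,1] = 2·(-6) = -12.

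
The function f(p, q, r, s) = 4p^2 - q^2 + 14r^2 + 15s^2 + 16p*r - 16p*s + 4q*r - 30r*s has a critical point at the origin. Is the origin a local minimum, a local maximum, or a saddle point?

saddle point

The Hessian at the origin is H = [[8, 0, 16, -16], [0, -2, 4, 0], [16, 4, 28, -30], [-16, 0, -30, 30]].
Row-reducing H symmetrically gives the diagonal entries 8, -2, 4, -3.
Counting signs: 2 positive, 2 negative.
H is indefinite, so the origin is a saddle point.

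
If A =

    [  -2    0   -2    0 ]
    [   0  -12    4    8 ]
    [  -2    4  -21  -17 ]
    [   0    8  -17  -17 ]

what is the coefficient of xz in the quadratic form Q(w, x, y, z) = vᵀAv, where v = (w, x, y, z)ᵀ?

16

The coefficient of xz is A[2,4] + A[4,2] = 2·8 = 16.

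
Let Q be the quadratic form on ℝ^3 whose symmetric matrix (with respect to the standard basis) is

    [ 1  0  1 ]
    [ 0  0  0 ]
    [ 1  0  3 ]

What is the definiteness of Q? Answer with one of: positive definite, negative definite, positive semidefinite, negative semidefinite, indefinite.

Row-reducing A symmetrically gives the diagonal entries 1, 0, 2.
So there are 2 positive, 1 zero pivots.
Hence Q is positive semidefinite.

positive semidefinite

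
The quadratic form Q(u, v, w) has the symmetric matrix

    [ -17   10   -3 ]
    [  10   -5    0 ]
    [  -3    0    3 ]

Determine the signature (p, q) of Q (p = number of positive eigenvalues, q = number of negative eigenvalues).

Row-reducing A symmetrically gives the diagonal entries -17, 15/17, 0.
So there are 1 positive, 1 negative, 1 zero pivots.

(1, 1)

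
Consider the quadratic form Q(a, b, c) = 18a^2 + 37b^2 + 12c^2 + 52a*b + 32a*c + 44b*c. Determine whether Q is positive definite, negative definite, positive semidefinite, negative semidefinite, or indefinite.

The symmetric matrix is A = [[18, 26, 16], [26, 37, 22], [16, 22, 12]].
Symmetric row and column elimination reduces A to a congruent diagonal form with pivots 18, -5/9, 0.
That gives 1 positive, 1 negative, 1 zero pivots.
Hence Q is indefinite.

indefinite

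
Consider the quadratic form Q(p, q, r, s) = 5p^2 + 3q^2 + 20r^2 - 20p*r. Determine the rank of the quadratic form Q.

2

Write A = [[5, 0, -10, 0], [0, 3, 0, 0], [-10, 0, 20, 0], [0, 0, 0, 0]].
Row-reducing A symmetrically gives the diagonal entries 5, 3, 0, 0.
Counting signs: 2 positive, 2 zero.
The rank is the number of nonzero pivots: 2.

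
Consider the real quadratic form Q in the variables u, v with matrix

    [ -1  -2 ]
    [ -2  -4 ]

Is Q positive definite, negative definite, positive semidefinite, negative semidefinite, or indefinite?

For the 2×2 matrix [[-1, -2], [-2, -4]]: det = -1·-4 − (-2)² = 0, trace = -5.
det = 0 so one eigenvalue is zero; the form is semidefinite with the sign of the trace.

negative semidefinite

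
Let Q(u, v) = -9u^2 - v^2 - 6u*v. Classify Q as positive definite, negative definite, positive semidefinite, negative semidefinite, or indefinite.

Write A = [[-9, -3], [-3, -1]].
Symmetric row and column elimination reduces A to a congruent diagonal form with pivots -9, 0.
Counting signs: 1 negative, 1 zero.
Hence Q is negative semidefinite.

negative semidefinite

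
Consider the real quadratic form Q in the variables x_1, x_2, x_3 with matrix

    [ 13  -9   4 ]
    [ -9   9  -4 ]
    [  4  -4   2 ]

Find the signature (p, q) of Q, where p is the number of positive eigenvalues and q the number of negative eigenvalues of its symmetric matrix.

(3, 0)

An LDLᵀ factorisation of A has diagonal entries 13, 36/13, 2/9.
So there are 3 positive pivots.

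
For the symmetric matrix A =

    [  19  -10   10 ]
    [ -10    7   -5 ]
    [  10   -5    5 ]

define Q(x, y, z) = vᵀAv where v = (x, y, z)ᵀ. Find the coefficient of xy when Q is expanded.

-20

The coefficient of xy is A[1,2] + A[2,1] = 2·(-10) = -20.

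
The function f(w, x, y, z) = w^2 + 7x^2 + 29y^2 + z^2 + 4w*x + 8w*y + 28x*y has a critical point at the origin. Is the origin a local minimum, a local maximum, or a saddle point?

The Hessian at the origin is H = [[2, 4, 8, 0], [4, 14, 28, 0], [8, 28, 58, 0], [0, 0, 0, 2]].
Applying the same elementary operations to the rows and columns of H produces a congruent diagonal matrix with entries 2, 6, 2, 2.
So there are 4 positive pivots.
H is positive definite, so the origin is a strict local minimum.

local minimum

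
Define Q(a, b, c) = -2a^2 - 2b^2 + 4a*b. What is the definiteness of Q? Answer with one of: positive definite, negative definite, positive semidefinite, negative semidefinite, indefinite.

negative semidefinite

Write A = [[-2, 2, 0], [2, -2, 0], [0, 0, 0]].
Row-reducing A symmetrically gives the diagonal entries -2, 0, 0.
Counting signs: 1 negative, 2 zero.
Hence Q is negative semidefinite.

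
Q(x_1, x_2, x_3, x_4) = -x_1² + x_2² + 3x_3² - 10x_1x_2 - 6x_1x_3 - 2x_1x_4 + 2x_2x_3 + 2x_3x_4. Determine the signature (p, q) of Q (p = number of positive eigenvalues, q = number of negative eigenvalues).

The associated matrix is A = [[-1, -5, -3, -1], [-5, 1, 1, 0], [-3, 1, 3, 1], [-1, 0, 1, 0]].
Row-reducing A symmetrically gives the diagonal entries -1, 26, 28/13, -5/14.
So there are 2 positive, 2 negative pivots.

(2, 2)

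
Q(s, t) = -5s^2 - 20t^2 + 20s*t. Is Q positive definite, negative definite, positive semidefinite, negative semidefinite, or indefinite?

negative semidefinite

The associated matrix is A = [[-5, 10], [10, -20]].
Row-reducing A symmetrically gives the diagonal entries -5, 0.
That gives 1 negative, 1 zero pivots.
Hence Q is negative semidefinite.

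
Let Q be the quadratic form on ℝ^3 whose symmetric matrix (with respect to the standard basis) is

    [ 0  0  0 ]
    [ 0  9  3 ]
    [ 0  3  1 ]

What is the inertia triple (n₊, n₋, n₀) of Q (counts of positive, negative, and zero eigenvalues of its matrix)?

Applying the same elementary operations to the rows and columns of A produces a congruent diagonal matrix with entries 0, 9, 0.
That gives 1 positive, 2 zero pivots.

(1, 0, 2)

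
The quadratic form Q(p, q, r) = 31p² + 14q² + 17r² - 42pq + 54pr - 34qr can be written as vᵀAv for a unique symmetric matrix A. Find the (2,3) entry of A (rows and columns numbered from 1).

-17

The coefficient of q·r in Q is -34. For a symmetric A this equals A[2,3] + A[3,2] = 2·A[2,3].
So A[2,3] = -34/2 = -17.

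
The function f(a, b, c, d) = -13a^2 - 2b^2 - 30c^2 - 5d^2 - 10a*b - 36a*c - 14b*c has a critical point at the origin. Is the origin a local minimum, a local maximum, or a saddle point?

local maximum

The Hessian at the origin is H = [[-26, -10, -36, 0], [-10, -4, -14, 0], [-36, -14, -60, 0], [0, 0, 0, -10]].
Congruent diagonalization of H (simultaneous row and column reduction) yields pivots -26, -2/13, -10, -10.
That gives 4 negative pivots.
H is negative definite, so the origin is a strict local maximum.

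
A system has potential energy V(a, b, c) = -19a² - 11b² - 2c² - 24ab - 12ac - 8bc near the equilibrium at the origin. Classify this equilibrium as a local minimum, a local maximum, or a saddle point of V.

The Hessian at the origin is H = [[-38, -24, -12], [-24, -22, -8], [-12, -8, -4]].
Symmetric row and column elimination reduces H to a congruent diagonal form with pivots -38, -130/19, -12/65.
That gives 3 negative pivots.
H is negative definite, so the origin is a strict local maximum.

local maximum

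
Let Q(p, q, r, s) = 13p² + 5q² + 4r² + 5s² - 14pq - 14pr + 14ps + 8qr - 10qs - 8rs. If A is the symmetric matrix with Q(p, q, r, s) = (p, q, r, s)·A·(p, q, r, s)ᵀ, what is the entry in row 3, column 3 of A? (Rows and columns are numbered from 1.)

The coefficient of r² in Q is 4, and that is exactly A[3,3].

4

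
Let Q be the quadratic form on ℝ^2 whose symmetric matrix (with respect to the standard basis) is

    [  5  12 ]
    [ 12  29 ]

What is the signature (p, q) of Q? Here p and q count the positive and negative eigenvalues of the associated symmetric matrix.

(2, 0)

Congruent diagonalization of A (simultaneous row and column reduction) yields pivots 5, 1/5.
Counting signs: 2 positive.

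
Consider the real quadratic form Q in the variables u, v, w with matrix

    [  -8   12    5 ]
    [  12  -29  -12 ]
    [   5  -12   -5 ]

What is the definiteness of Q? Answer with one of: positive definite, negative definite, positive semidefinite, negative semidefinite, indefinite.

negative definite

Applying the same elementary operations to the rows and columns of A produces a congruent diagonal matrix with entries -8, -11, -3/88.
That gives 3 negative pivots.
Hence Q is negative definite.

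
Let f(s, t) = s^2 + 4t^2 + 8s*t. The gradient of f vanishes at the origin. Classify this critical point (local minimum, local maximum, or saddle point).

saddle point

The Hessian at the origin is H = [[2, 8], [8, 8]].
det H = 2·8 − (8)² = -48 < 0, so H is indefinite.
Therefore the origin is a saddle point.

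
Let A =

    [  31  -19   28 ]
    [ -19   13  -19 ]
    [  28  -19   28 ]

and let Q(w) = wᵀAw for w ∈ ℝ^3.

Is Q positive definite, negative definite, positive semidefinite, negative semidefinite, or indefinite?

positive definite

Leading principal minors: Δ_1 = 31, Δ_2 = 42, Δ_3 = 9.
All leading principal minors are positive, so by Sylvester's criterion Q is positive definite.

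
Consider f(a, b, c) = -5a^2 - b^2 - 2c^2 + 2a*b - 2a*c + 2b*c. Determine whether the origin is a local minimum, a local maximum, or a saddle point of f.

local maximum

The Hessian at the origin is H = [[-10, 2, -2], [2, -2, 2], [-2, 2, -4]].
Row-reducing H symmetrically gives the diagonal entries -10, -8/5, -2.
That gives 3 negative pivots.
H is negative definite, so the origin is a strict local maximum.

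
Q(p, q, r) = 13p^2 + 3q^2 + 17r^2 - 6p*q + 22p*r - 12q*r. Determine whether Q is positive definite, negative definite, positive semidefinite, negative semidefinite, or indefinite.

The symmetric matrix is A = [[13, -3, 11], [-3, 3, -6], [11, -6, 17]].
Congruent diagonalization of A (simultaneous row and column reduction) yields pivots 13, 30/13, 5/2.
So there are 3 positive pivots.
Hence Q is positive definite.

positive definite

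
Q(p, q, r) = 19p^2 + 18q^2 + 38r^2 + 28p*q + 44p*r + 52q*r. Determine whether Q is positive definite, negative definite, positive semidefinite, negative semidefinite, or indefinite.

Write A = [[19, 14, 22], [14, 18, 26], [22, 26, 38]].
Row-reducing A symmetrically gives the diagonal entries 19, 146/19, 4/73.
Counting signs: 3 positive.
Hence Q is positive definite.

positive definite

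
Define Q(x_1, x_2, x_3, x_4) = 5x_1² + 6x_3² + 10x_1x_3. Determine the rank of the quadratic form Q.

The symmetric matrix is A = [[5, 0, 5, 0], [0, 0, 0, 0], [5, 0, 6, 0], [0, 0, 0, 0]].
Symmetric row and column elimination reduces A to a congruent diagonal form with pivots 5, 0, 1, 0.
Counting signs: 2 positive, 2 zero.
The rank is the number of nonzero pivots: 2.

2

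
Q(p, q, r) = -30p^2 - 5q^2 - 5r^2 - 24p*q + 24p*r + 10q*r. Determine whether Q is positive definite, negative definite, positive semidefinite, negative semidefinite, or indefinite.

negative semidefinite

The associated matrix is A = [[-30, -12, 12], [-12, -5, 5], [12, 5, -5]].
Row-reducing A symmetrically gives the diagonal entries -30, -1/5, 0.
Counting signs: 2 negative, 1 zero.
Hence Q is negative semidefinite.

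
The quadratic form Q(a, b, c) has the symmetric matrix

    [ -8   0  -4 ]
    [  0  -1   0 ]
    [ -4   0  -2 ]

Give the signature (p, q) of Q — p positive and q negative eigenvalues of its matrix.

Row-reducing A symmetrically gives the diagonal entries -8, -1, 0.
That gives 2 negative, 1 zero pivots.

(0, 2)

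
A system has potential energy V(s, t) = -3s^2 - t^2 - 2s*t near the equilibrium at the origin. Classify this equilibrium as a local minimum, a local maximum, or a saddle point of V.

local maximum

The Hessian at the origin is H = [[-6, -2], [-2, -2]].
det H = -6·-2 − (-2)² = 8 > 0 and H[1,1] = -6 < 0, so H is negative definite.
Therefore the origin is a local maximum.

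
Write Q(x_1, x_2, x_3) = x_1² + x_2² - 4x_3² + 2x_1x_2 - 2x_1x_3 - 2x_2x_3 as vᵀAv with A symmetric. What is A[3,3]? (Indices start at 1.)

-4

The coefficient of x_3² in Q is -4, and that is exactly A[3,3].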